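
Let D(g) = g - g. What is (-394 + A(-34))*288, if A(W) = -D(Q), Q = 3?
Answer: -113472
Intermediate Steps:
D(g) = 0
A(W) = 0 (A(W) = -1*0 = 0)
(-394 + A(-34))*288 = (-394 + 0)*288 = -394*288 = -113472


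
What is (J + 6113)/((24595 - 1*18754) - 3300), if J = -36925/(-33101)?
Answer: 202383338/84109641 ≈ 2.4062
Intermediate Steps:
J = 36925/33101 (J = -36925*(-1/33101) = 36925/33101 ≈ 1.1155)
(J + 6113)/((24595 - 1*18754) - 3300) = (36925/33101 + 6113)/((24595 - 1*18754) - 3300) = 202383338/(33101*((24595 - 18754) - 3300)) = 202383338/(33101*(5841 - 3300)) = (202383338/33101)/2541 = (202383338/33101)*(1/2541) = 202383338/84109641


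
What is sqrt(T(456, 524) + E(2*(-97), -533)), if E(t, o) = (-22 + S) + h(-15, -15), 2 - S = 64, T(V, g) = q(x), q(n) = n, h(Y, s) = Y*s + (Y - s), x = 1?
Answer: sqrt(142) ≈ 11.916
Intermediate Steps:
h(Y, s) = Y - s + Y*s
T(V, g) = 1
S = -62 (S = 2 - 1*64 = 2 - 64 = -62)
E(t, o) = 141 (E(t, o) = (-22 - 62) + (-15 - 1*(-15) - 15*(-15)) = -84 + (-15 + 15 + 225) = -84 + 225 = 141)
sqrt(T(456, 524) + E(2*(-97), -533)) = sqrt(1 + 141) = sqrt(142)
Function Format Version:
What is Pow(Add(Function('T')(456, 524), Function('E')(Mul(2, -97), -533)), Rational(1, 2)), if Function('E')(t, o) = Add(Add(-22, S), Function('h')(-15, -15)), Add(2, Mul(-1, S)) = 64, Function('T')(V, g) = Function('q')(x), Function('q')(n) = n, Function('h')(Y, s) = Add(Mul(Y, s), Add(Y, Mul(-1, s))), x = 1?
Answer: Pow(142, Rational(1, 2)) ≈ 11.916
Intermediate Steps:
Function('h')(Y, s) = Add(Y, Mul(-1, s), Mul(Y, s))
Function('T')(V, g) = 1
S = -62 (S = Add(2, Mul(-1, 64)) = Add(2, -64) = -62)
Function('E')(t, o) = 141 (Function('E')(t, o) = Add(Add(-22, -62), Add(-15, Mul(-1, -15), Mul(-15, -15))) = Add(-84, Add(-15, 15, 225)) = Add(-84, 225) = 141)
Pow(Add(Function('T')(456, 524), Function('E')(Mul(2, -97), -533)), Rational(1, 2)) = Pow(Add(1, 141), Rational(1, 2)) = Pow(142, Rational(1, 2))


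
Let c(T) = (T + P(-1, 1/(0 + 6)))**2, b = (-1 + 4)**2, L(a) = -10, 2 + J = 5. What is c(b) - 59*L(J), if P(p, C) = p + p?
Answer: 639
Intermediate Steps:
J = 3 (J = -2 + 5 = 3)
b = 9 (b = 3**2 = 9)
P(p, C) = 2*p
c(T) = (-2 + T)**2 (c(T) = (T + 2*(-1))**2 = (T - 2)**2 = (-2 + T)**2)
c(b) - 59*L(J) = (-2 + 9)**2 - 59*(-10) = 7**2 + 590 = 49 + 590 = 639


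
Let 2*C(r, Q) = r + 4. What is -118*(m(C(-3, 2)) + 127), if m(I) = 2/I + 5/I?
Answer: -16638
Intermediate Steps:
C(r, Q) = 2 + r/2 (C(r, Q) = (r + 4)/2 = (4 + r)/2 = 2 + r/2)
m(I) = 7/I
-118*(m(C(-3, 2)) + 127) = -118*(7/(2 + (½)*(-3)) + 127) = -118*(7/(2 - 3/2) + 127) = -118*(7/(½) + 127) = -118*(7*2 + 127) = -118*(14 + 127) = -118*141 = -16638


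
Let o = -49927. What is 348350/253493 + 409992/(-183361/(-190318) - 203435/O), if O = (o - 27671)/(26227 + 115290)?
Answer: 19565577349746520784/7891663941910207259 ≈ 2.4793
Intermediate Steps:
O = -77598/141517 (O = (-49927 - 27671)/(26227 + 115290) = -77598/141517 ≈ -0.54833)
348350/253493 + 409992/(-183361/(-190318) - 203435/O) = 348350/253493 + 409992/(-183361/(-190318) - 203435/(-77598/141517)) = 348350*(1/253493) + 409992/(-183361*(-1/190318) - 203435*(-141517/77598)) = 348350/253493 + 409992/(183361/190318 + 28789510895/77598) = 348350/253493 + 409992/(1369794090740372/3692074041) = 348350/253493 + 409992*(3692074041/1369794090740372) = 348350/253493 + 34402745914038/31131683880463 = 19565577349746520784/7891663941910207259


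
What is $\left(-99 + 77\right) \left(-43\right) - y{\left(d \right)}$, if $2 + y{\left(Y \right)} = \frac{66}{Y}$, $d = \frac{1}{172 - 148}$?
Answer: $-636$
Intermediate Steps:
$d = \frac{1}{24} \approx 0.041667$
$y{\left(Y \right)} = -2 + \frac{66}{Y}$
$\left(-99 + 77\right) \left(-43\right) - y{\left(d \right)} = \left(-99 + 77\right) \left(-43\right) - \left(-2 + 66 \frac{1}{\frac{1}{24}}\right) = \left(-22\right) \left(-43\right) - \left(-2 + 66 \cdot 24\right) = 946 - \left(-2 + 1584\right) = 946 - 1582 = -636$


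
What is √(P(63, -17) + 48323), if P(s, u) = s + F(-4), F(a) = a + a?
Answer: √48378 ≈ 219.95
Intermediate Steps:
F(a) = 2*a
P(s, u) = -8 + s (P(s, u) = s + 2*(-4) = s - 8 = -8 + s)
√(P(63, -17) + 48323) = √((-8 + 63) + 48323) = √(55 + 48323) = √48378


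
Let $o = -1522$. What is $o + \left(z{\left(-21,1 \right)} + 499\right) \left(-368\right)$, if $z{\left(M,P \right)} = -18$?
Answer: $-178530$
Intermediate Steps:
$o + \left(z{\left(-21,1 \right)} + 499\right) \left(-368\right) = -1522 + \left(-18 + 499\right) \left(-368\right) = -1522 + 481 \left(-368\right) = -1522 - 177008 = -178530$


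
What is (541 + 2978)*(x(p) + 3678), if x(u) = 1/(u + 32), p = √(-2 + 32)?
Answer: 6432668658/497 - 3519*√30/994 ≈ 1.2943e+7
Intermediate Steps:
p = √30 ≈ 5.4772
x(u) = 1/(32 + u)
(541 + 2978)*(x(p) + 3678) = (541 + 2978)*(1/(32 + √30) + 3678) = 3519*(3678 + 1/(32 + √30)) = 12942882 + 3519/(32 + √30)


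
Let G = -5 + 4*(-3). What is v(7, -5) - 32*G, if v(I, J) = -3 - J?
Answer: 546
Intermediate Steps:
G = -17 (G = -5 - 12 = -17)
v(7, -5) - 32*G = (-3 - 1*(-5)) - 32*(-17) = (-3 + 5) + 544 = 2 + 544 = 546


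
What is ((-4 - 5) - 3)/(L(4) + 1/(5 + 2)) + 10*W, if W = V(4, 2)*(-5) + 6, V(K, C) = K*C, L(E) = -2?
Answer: -4336/13 ≈ -333.54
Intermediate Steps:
V(K, C) = C*K
W = -34 (W = (2*4)*(-5) + 6 = 8*(-5) + 6 = -40 + 6 = -34)
((-4 - 5) - 3)/(L(4) + 1/(5 + 2)) + 10*W = ((-4 - 5) - 3)/(-2 + 1/(5 + 2)) + 10*(-34) = (-9 - 3)/(-2 + 1/7) - 340 = -12/(-2 + 1/7) - 340 = -12/(-13/7) - 340 = -12*(-7/13) - 340 = 84/13 - 340 = -4336/13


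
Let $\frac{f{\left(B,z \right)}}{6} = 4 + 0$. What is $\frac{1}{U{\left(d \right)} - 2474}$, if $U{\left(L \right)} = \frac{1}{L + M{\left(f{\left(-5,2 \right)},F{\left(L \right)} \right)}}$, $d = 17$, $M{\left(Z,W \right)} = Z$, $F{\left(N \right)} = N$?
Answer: $- \frac{41}{101433} \approx -0.00040421$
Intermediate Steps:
$f{\left(B,z \right)} = 24$ ($f{\left(B,z \right)} = 6 \left(4 + 0\right) = 6 \cdot 4 = 24$)
$U{\left(L \right)} = \frac{1}{24 + L}$ ($U{\left(L \right)} = \frac{1}{L + 24} = \frac{1}{24 + L}$)
$\frac{1}{U{\left(d \right)} - 2474} = \frac{1}{\frac{1}{24 + 17} - 2474} = \frac{1}{\frac{1}{41} - 2474} = \frac{1}{- \frac{101433}{41}} = - \frac{41}{101433}$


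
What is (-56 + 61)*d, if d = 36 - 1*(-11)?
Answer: 235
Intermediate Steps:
d = 47 (d = 36 + 11 = 47)
(-56 + 61)*d = (-56 + 61)*47 = 5*47 = 235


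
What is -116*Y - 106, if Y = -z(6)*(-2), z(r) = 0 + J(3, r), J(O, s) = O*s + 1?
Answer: -4514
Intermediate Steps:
J(O, s) = 1 + O*s
z(r) = 1 + 3*r (z(r) = 0 + (1 + 3*r) = 1 + 3*r)
Y = 38 (Y = -(1 + 3*6)*(-2) = -(1 + 18)*(-2) = -1*19*(-2) = -19*(-2) = 38)
-116*Y - 106 = -116*38 - 106 = -4408 - 106 = -4514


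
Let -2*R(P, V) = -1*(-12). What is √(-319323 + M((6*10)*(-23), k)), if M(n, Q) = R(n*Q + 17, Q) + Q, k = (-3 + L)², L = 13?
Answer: I*√319229 ≈ 565.0*I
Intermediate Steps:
R(P, V) = -6 (R(P, V) = -(-1)*(-12)/2 = -½*12 = -6)
k = 100 (k = (-3 + 13)² = 10² = 100)
M(n, Q) = -6 + Q
√(-319323 + M((6*10)*(-23), k)) = √(-319323 + (-6 + 100)) = √(-319323 + 94) = √(-319229) = I*√319229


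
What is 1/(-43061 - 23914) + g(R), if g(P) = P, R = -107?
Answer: -7166326/66975 ≈ -107.00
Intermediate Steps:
1/(-43061 - 23914) + g(R) = 1/(-43061 - 23914) - 107 = 1/(-66975) - 107 = -1/66975 - 107 = -7166326/66975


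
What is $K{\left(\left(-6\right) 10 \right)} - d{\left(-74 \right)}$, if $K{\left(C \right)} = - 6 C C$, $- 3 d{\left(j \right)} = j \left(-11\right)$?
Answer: $- \frac{63986}{3} \approx -21329.0$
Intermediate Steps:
$d{\left(j \right)} = \frac{11 j}{3}$ ($d{\left(j \right)} = - \frac{j \left(-11\right)}{3} = - \frac{\left(-11\right) j}{3} = \frac{11 j}{3}$)
$K{\left(C \right)} = - 6 C^{2}$
$K{\left(\left(-6\right) 10 \right)} - d{\left(-74 \right)} = - 6 \left(\left(-6\right) 10\right)^{2} - \frac{11}{3} \left(-74\right) = - 6 \left(-60\right)^{2} - - \frac{814}{3} = \left(-6\right) 3600 + \frac{814}{3} = -21600 + \frac{814}{3} = - \frac{63986}{3}$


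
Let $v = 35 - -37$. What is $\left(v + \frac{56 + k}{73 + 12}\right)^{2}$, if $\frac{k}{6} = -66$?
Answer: $4624$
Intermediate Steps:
$k = -396$ ($k = 6 \left(-66\right) = -396$)
$v = 72$ ($v = 35 + 37 = 72$)
$\left(v + \frac{56 + k}{73 + 12}\right)^{2} = \left(72 + \frac{56 - 396}{73 + 12}\right)^{2} = \left(72 - \frac{340}{85}\right)^{2} = \left(72 - 4\right)^{2} = 68^{2} = 4624$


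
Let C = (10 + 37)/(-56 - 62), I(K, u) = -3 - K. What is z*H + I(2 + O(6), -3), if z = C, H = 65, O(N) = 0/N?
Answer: -3645/118 ≈ -30.890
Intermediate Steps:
O(N) = 0
C = -47/118 (C = 47/(-118) = 47*(-1/118) = -47/118 ≈ -0.39830)
z = -47/118 ≈ -0.39830
z*H + I(2 + O(6), -3) = -47/118*65 + (-3 - (2 + 0)) = -3055/118 + (-3 - 1*2) = -3055/118 + (-3 - 2) = -3055/118 - 5 = -3645/118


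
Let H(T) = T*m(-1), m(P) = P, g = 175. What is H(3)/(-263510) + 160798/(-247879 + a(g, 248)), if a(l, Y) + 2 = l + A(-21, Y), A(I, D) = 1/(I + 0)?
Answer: -889793895099/1370733432770 ≈ -0.64914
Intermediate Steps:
A(I, D) = 1/I
a(l, Y) = -43/21 + l (a(l, Y) = -2 + (l + 1/(-21)) = -2 + (l - 1/21) = -2 + (-1/21 + l) = -43/21 + l)
H(T) = -T (H(T) = T*(-1) = -T)
H(3)/(-263510) + 160798/(-247879 + a(g, 248)) = -1*3/(-263510) + 160798/(-247879 + (-43/21 + 175)) = -3*(-1/263510) + 160798/(-247879 + 3632/21) = 3/263510 + 160798/(-5201827/21) = 3/263510 + 160798*(-21/5201827) = 3/263510 - 3376758/5201827 = -889793895099/1370733432770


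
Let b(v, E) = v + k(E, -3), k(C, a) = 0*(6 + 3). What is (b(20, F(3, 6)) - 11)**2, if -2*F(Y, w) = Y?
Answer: 81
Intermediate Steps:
k(C, a) = 0 (k(C, a) = 0*9 = 0)
F(Y, w) = -Y/2
b(v, E) = v (b(v, E) = v + 0 = v)
(b(20, F(3, 6)) - 11)**2 = (20 - 11)**2 = 9**2 = 81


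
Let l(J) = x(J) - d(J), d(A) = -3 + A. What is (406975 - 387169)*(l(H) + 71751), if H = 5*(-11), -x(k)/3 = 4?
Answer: 1422011382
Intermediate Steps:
x(k) = -12 (x(k) = -3*4 = -12)
H = -55
l(J) = -9 - J (l(J) = -12 - (-3 + J) = -12 + (3 - J) = -9 - J)
(406975 - 387169)*(l(H) + 71751) = (406975 - 387169)*((-9 - 1*(-55)) + 71751) = 19806*((-9 + 55) + 71751) = 19806*(46 + 71751) = 19806*71797 = 1422011382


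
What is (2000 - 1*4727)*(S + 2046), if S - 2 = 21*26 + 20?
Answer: -7128378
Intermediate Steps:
S = 568 (S = 2 + (21*26 + 20) = 2 + (546 + 20) = 2 + 566 = 568)
(2000 - 1*4727)*(S + 2046) = (2000 - 1*4727)*(568 + 2046) = (2000 - 4727)*2614 = -2727*2614 = -7128378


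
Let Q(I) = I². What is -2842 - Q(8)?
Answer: -2906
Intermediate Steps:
-2842 - Q(8) = -2842 - 1*8² = -2842 - 1*64 = -2842 - 64 = -2906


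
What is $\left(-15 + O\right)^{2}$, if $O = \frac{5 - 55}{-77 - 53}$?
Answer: $\frac{36100}{169} \approx 213.61$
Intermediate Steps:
$O = \frac{5}{13}$ ($O = - \frac{50}{-130} = \left(-50\right) \left(- \frac{1}{130}\right) = \frac{5}{13} \approx 0.38462$)
$\left(-15 + O\right)^{2} = \left(-15 + \frac{5}{13}\right)^{2} = \left(- \frac{190}{13}\right)^{2} = \frac{36100}{169}$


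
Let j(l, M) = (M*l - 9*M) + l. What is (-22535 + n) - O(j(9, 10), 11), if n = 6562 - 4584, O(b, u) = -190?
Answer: -20367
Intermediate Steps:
j(l, M) = l - 9*M + M*l (j(l, M) = (-9*M + M*l) + l = l - 9*M + M*l)
n = 1978
(-22535 + n) - O(j(9, 10), 11) = (-22535 + 1978) - 1*(-190) = -20557 + 190 = -20367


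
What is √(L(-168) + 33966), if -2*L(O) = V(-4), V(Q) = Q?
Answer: 4*√2123 ≈ 184.30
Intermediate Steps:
L(O) = 2 (L(O) = -½*(-4) = 2)
√(L(-168) + 33966) = √(2 + 33966) = √33968 = 4*√2123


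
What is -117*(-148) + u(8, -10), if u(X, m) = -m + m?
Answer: 17316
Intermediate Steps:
u(X, m) = 0
-117*(-148) + u(8, -10) = -117*(-148) + 0 = 17316 + 0 = 17316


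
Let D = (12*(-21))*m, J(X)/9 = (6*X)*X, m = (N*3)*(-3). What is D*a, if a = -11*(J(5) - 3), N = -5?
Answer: 168024780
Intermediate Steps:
m = 45 (m = -5*3*(-3) = -15*(-3) = 45)
J(X) = 54*X**2 (J(X) = 9*((6*X)*X) = 9*(6*X**2) = 54*X**2)
D = -11340 (D = (12*(-21))*45 = -252*45 = -11340)
a = -14817 (a = -11*(54*5**2 - 3) = -11*(54*25 - 3) = -11*(1350 - 3) = -11*1347 = -14817)
D*a = -11340*(-14817) = 168024780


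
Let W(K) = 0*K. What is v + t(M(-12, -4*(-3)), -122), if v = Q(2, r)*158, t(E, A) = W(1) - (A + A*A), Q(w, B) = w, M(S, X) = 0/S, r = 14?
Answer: -14446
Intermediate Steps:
M(S, X) = 0
W(K) = 0
t(E, A) = -A - A**2 (t(E, A) = 0 - (A + A*A) = 0 - (A + A**2) = 0 + (-A - A**2) = -A - A**2)
v = 316 (v = 2*158 = 316)
v + t(M(-12, -4*(-3)), -122) = 316 - 122*(-1 - 1*(-122)) = 316 - 122*(-1 + 122) = 316 - 122*121 = 316 - 14762 = -14446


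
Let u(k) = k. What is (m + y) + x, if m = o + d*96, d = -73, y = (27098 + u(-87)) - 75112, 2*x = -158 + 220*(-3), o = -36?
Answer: -55554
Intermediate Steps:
x = -409 (x = (-158 + 220*(-3))/2 = (-158 - 660)/2 = (½)*(-818) = -409)
y = -48101 (y = (27098 - 87) - 75112 = 27011 - 75112 = -48101)
m = -7044 (m = -36 - 73*96 = -36 - 7008 = -7044)
(m + y) + x = (-7044 - 48101) - 409 = -55145 - 409 = -55554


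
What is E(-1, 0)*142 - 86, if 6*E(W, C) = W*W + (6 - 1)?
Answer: 56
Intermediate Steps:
E(W, C) = ⅚ + W²/6 (E(W, C) = (W*W + (6 - 1))/6 = (W² + 5)/6 = (5 + W²)/6 = ⅚ + W²/6)
E(-1, 0)*142 - 86 = (⅚ + (⅙)*(-1)²)*142 - 86 = (⅚ + (⅙)*1)*142 - 86 = (⅚ + ⅙)*142 - 86 = 1*142 - 86 = 142 - 86 = 56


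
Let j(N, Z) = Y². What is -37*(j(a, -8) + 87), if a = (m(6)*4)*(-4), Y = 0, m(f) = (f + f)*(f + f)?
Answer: -3219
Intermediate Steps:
m(f) = 4*f² (m(f) = (2*f)*(2*f) = 4*f²)
a = -2304 (a = ((4*6²)*4)*(-4) = ((4*36)*4)*(-4) = (144*4)*(-4) = 576*(-4) = -2304)
j(N, Z) = 0 (j(N, Z) = 0² = 0)
-37*(j(a, -8) + 87) = -37*(0 + 87) = -37*87 = -3219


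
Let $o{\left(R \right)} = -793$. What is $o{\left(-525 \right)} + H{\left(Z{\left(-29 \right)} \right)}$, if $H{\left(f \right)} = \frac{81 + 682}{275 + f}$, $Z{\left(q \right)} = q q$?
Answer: $- \frac{884225}{1116} \approx -792.32$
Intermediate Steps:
$Z{\left(q \right)} = q^{2}$
$H{\left(f \right)} = \frac{763}{275 + f}$
$o{\left(-525 \right)} + H{\left(Z{\left(-29 \right)} \right)} = -793 + \frac{763}{275 + \left(-29\right)^{2}} = -793 + \frac{763}{275 + 841} = -793 + \frac{763}{1116} = - \frac{884225}{1116}$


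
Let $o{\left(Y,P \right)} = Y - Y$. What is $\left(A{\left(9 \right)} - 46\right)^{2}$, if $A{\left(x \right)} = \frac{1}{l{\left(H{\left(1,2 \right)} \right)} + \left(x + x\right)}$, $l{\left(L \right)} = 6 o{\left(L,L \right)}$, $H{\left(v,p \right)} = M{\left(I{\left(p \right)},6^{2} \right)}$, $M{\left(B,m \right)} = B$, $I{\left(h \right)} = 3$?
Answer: $\frac{683929}{324} \approx 2110.9$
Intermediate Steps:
$H{\left(v,p \right)} = 3$
$o{\left(Y,P \right)} = 0$
$l{\left(L \right)} = 0$ ($l{\left(L \right)} = 6 \cdot 0 = 0$)
$A{\left(x \right)} = \frac{1}{2 x}$ ($A{\left(x \right)} = \frac{1}{0 + \left(x + x\right)} = \frac{1}{0 + 2 x} = \frac{1}{2 x}$)
$\left(A{\left(9 \right)} - 46\right)^{2} = \left(\frac{1}{2 \cdot 9} - 46\right)^{2} = \left(\frac{1}{2} \cdot \frac{1}{9} - 46\right)^{2} = \left(\frac{1}{18} - 46\right)^{2} = \left(- \frac{827}{18}\right)^{2} = \frac{683929}{324}$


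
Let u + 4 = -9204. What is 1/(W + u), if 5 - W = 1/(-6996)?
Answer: -6996/64384187 ≈ -0.00010866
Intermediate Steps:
u = -9208 (u = -4 - 9204 = -9208)
W = 34981/6996 (W = 5 - 1/(-6996) = 5 - 1*(-1/6996) = 5 + 1/6996 = 34981/6996 ≈ 5.0001)
1/(W + u) = 1/(34981/6996 - 9208) = 1/(-64384187/6996) = -6996/64384187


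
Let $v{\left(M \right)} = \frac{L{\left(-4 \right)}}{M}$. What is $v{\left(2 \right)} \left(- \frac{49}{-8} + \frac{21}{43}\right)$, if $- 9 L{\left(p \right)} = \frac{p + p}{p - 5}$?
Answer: $- \frac{2275}{6966} \approx -0.32659$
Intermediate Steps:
$L{\left(p \right)} = - \frac{2 p}{9 \left(-5 + p\right)}$ ($L{\left(p \right)} = - \frac{\left(p + p\right) \frac{1}{p - 5}}{9} = - \frac{2 p \frac{1}{-5 + p}}{9} = - \frac{2 p}{9 \left(-5 + p\right)}$)
$v{\left(M \right)} = - \frac{8}{81 M}$ ($v{\left(M \right)} = \frac{\left(-2\right) \left(-4\right) \frac{1}{-45 + 9 \left(-4\right)}}{M} = \frac{\left(-2\right) \left(-4\right) \frac{1}{-45 - 36}}{M} = \frac{\left(-2\right) \left(-4\right) \frac{1}{-81}}{M} = \frac{\left(-2\right) \left(-4\right) \left(- \frac{1}{81}\right)}{M} = - \frac{8}{81 M}$)
$v{\left(2 \right)} \left(- \frac{49}{-8} + \frac{21}{43}\right) = - \frac{8}{81 \cdot 2} \left(- \frac{49}{-8} + \frac{21}{43}\right) = \left(- \frac{8}{81}\right) \frac{1}{2} \left(\left(-49\right) \left(- \frac{1}{8}\right) + 21 \cdot \frac{1}{43}\right) = - \frac{4 \left(\frac{49}{8} + \frac{21}{43}\right)}{81} = \left(- \frac{4}{81}\right) \frac{2275}{344} = - \frac{2275}{6966}$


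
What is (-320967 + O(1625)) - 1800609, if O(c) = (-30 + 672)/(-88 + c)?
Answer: -3260861670/1537 ≈ -2.1216e+6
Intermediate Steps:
O(c) = 642/(-88 + c)
(-320967 + O(1625)) - 1800609 = (-320967 + 642/(-88 + 1625)) - 1800609 = (-320967 + 642/1537) - 1800609 = -493325637/1537 - 1800609 = -3260861670/1537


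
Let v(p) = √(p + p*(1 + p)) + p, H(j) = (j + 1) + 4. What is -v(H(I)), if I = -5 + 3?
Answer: -3 - √15 ≈ -6.8730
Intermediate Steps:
I = -2
H(j) = 5 + j (H(j) = (1 + j) + 4 = 5 + j)
v(p) = p + √(p + p*(1 + p))
-v(H(I)) = -((5 - 2) + √((5 - 2)*(2 + (5 - 2)))) = -(3 + √(3*(2 + 3))) = -(3 + √(3*5)) = -(3 + √15) = -3 - √15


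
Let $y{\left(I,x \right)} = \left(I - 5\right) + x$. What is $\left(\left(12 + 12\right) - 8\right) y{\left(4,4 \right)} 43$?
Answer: $2064$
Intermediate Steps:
$y{\left(I,x \right)} = -5 + I + x$ ($y{\left(I,x \right)} = \left(-5 + I\right) + x = -5 + I + x$)
$\left(\left(12 + 12\right) - 8\right) y{\left(4,4 \right)} 43 = \left(\left(12 + 12\right) - 8\right) \left(-5 + 4 + 4\right) 43 = \left(24 - 8\right) 3 \cdot 43 = 16 \cdot 3 \cdot 43 = 48 \cdot 43 = 2064$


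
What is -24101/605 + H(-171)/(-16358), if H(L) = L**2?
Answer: -37448633/899690 ≈ -41.624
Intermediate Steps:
-24101/605 + H(-171)/(-16358) = -24101/605 + (-171)**2/(-16358) = -24101*1/605 + 29241*(-1/16358) = -2191/55 - 29241/16358 = -37448633/899690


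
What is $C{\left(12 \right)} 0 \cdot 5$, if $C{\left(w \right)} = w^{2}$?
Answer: $0$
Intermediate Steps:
$C{\left(12 \right)} 0 \cdot 5 = 12^{2} \cdot 0 \cdot 5 = 144 \cdot 0 = 0$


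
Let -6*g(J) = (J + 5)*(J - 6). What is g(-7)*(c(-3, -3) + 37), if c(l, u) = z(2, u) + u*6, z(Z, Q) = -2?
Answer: -221/3 ≈ -73.667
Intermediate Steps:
g(J) = -(-6 + J)*(5 + J)/6 (g(J) = -(J + 5)*(J - 6)/6 = -(5 + J)*(-6 + J)/6 = -(-6 + J)*(5 + J)/6)
c(l, u) = -2 + 6*u (c(l, u) = -2 + u*6 = -2 + 6*u)
g(-7)*(c(-3, -3) + 37) = (5 - ⅙*(-7)² + (⅙)*(-7))*((-2 + 6*(-3)) + 37) = (5 - ⅙*49 - 7/6)*((-2 - 18) + 37) = (5 - 49/6 - 7/6)*(-20 + 37) = -13/3*17 = -221/3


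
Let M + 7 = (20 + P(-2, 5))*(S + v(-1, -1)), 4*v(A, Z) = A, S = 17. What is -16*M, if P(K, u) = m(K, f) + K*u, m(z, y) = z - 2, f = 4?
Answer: -1496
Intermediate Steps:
v(A, Z) = A/4
m(z, y) = -2 + z
P(K, u) = -2 + K + K*u (P(K, u) = (-2 + K) + K*u = -2 + K + K*u)
M = 187/2 (M = -7 + (20 + (-2 - 2 - 2*5))*(17 + (¼)*(-1)) = -7 + (20 + (-2 - 2 - 10))*(17 - ¼) = -7 + (20 - 14)*(67/4) = -7 + 6*(67/4) = -7 + 201/2 = 187/2 ≈ 93.500)
-16*M = -16*187/2 = -1496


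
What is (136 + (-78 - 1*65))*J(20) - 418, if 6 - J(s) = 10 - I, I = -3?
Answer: -369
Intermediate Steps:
J(s) = -7 (J(s) = 6 - (10 - 1*(-3)) = 6 - (10 + 3) = 6 - 1*13 = 6 - 13 = -7)
(136 + (-78 - 1*65))*J(20) - 418 = (136 + (-78 - 1*65))*(-7) - 418 = (136 + (-78 - 65))*(-7) - 418 = (136 - 143)*(-7) - 418 = -7*(-7) - 418 = 49 - 418 = -369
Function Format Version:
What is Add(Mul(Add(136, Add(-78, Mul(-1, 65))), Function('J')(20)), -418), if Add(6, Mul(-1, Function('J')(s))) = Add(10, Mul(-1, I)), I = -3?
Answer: -369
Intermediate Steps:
Function('J')(s) = -7 (Function('J')(s) = Add(6, Mul(-1, Add(10, Mul(-1, -3)))) = Add(6, Mul(-1, Add(10, 3))) = Add(6, Mul(-1, 13)) = Add(6, -13) = -7)
Add(Mul(Add(136, Add(-78, Mul(-1, 65))), Function('J')(20)), -418) = Add(Mul(Add(136, Add(-78, Mul(-1, 65))), -7), -418) = Add(Mul(Add(136, Add(-78, -65)), -7), -418) = Add(Mul(Add(136, -143), -7), -418) = Add(Mul(-7, -7), -418) = Add(49, -418) = -369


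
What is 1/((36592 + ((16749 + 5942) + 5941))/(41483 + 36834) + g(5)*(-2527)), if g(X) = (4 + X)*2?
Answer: -78317/3562261838 ≈ -2.1985e-5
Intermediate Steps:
g(X) = 8 + 2*X
1/((36592 + ((16749 + 5942) + 5941))/(41483 + 36834) + g(5)*(-2527)) = 1/((36592 + ((16749 + 5942) + 5941))/(41483 + 36834) + (8 + 2*5)*(-2527)) = 1/((36592 + (22691 + 5941))/78317 + (8 + 10)*(-2527)) = 1/((36592 + 28632)*(1/78317) + 18*(-2527)) = 1/(65224*(1/78317) - 45486) = 1/(65224/78317 - 45486) = 1/(-3562261838/78317) = -78317/3562261838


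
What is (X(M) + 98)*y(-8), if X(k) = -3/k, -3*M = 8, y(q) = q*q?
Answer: 6344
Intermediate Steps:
y(q) = q**2
M = -8/3 (M = -1/3*8 = -8/3 ≈ -2.6667)
(X(M) + 98)*y(-8) = (-3/(-8/3) + 98)*(-8)**2 = (-3*(-3/8) + 98)*64 = (9/8 + 98)*64 = (793/8)*64 = 6344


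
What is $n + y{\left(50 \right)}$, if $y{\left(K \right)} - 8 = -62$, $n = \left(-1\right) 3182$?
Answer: $-3236$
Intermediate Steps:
$n = -3182$
$y{\left(K \right)} = -54$ ($y{\left(K \right)} = 8 - 62 = -54$)
$n + y{\left(50 \right)} = -3182 - 54 = -3236$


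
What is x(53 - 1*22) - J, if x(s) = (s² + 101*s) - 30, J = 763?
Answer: 3299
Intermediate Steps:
x(s) = -30 + s² + 101*s
x(53 - 1*22) - J = (-30 + (53 - 1*22)² + 101*(53 - 1*22)) - 1*763 = (-30 + (53 - 22)² + 101*(53 - 22)) - 763 = (-30 + 31² + 101*31) - 763 = (-30 + 961 + 3131) - 763 = 4062 - 763 = 3299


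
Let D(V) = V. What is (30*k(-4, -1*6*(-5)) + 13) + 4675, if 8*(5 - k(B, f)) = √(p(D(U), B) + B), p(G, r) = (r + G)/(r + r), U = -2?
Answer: 4838 - 15*I*√13/8 ≈ 4838.0 - 6.7604*I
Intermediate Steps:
p(G, r) = (G + r)/(2*r) (p(G, r) = (G + r)/((2*r)) = (G + r)*(1/(2*r)) = (G + r)/(2*r))
k(B, f) = 5 - √(B + (-2 + B)/(2*B))/8 (k(B, f) = 5 - √((-2 + B)/(2*B) + B)/8 = 5 - √(B + (-2 + B)/(2*B))/8)
(30*k(-4, -1*6*(-5)) + 13) + 4675 = (30*(5 - √(2 - 4/(-4) + 4*(-4))/16) + 13) + 4675 = (30*(5 - √(2 - 4*(-¼) - 16)/16) + 13) + 4675 = (30*(5 - √(2 + 1 - 16)/16) + 13) + 4675 = (30*(5 - I*√13/16) + 13) + 4675 = ((150 - 15*I*√13/8) + 13) + 4675 = (163 - 15*I*√13/8) + 4675 = 4838 - 15*I*√13/8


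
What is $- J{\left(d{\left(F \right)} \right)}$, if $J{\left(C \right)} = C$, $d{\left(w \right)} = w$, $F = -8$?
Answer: $8$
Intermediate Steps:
$- J{\left(d{\left(F \right)} \right)} = \left(-1\right) \left(-8\right) = 8$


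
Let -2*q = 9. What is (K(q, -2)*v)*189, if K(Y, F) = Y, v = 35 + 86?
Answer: -205821/2 ≈ -1.0291e+5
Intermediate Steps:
v = 121
q = -9/2 (q = -½*9 = -9/2 ≈ -4.5000)
(K(q, -2)*v)*189 = -9/2*121*189 = -1089/2*189 = -205821/2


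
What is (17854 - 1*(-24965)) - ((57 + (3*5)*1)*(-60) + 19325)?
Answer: 27814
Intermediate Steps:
(17854 - 1*(-24965)) - ((57 + (3*5)*1)*(-60) + 19325) = (17854 + 24965) - ((57 + 15*1)*(-60) + 19325) = 42819 - ((57 + 15)*(-60) + 19325) = 42819 - (72*(-60) + 19325) = 42819 - (-4320 + 19325) = 42819 - 1*15005 = 42819 - 15005 = 27814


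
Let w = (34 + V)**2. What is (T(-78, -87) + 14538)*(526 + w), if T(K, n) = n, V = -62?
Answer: 18930810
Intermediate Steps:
w = 784 (w = (34 - 62)**2 = (-28)**2 = 784)
(T(-78, -87) + 14538)*(526 + w) = (-87 + 14538)*(526 + 784) = 14451*1310 = 18930810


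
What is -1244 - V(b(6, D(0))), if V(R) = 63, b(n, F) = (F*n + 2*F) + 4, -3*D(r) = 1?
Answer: -1307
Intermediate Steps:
D(r) = -1/3 (D(r) = -1/3*1 = -1/3)
b(n, F) = 4 + 2*F + F*n (b(n, F) = (2*F + F*n) + 4 = 4 + 2*F + F*n)
-1244 - V(b(6, D(0))) = -1244 - 1*63 = -1244 - 63 = -1307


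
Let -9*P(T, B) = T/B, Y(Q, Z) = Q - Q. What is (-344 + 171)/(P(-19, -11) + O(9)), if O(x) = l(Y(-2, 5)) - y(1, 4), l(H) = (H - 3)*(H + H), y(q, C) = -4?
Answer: -17127/377 ≈ -45.430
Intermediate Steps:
Y(Q, Z) = 0
l(H) = 2*H*(-3 + H) (l(H) = (-3 + H)*(2*H) = 2*H*(-3 + H))
O(x) = 4 (O(x) = 2*0*(-3 + 0) - 1*(-4) = 2*0*(-3) + 4 = 0 + 4 = 4)
P(T, B) = -T/(9*B)
(-344 + 171)/(P(-19, -11) + O(9)) = (-344 + 171)/(-1/9*(-19)/(-11) + 4) = -173/(-1/9*(-19)*(-1/11) + 4) = -173/(-19/99 + 4) = -173/377/99 = -173*99/377 = -17127/377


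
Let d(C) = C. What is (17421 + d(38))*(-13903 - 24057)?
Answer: -662743640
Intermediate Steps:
(17421 + d(38))*(-13903 - 24057) = (17421 + 38)*(-13903 - 24057) = 17459*(-37960) = -662743640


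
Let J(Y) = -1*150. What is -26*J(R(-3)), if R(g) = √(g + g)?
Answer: 3900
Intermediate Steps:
R(g) = √2*√g (R(g) = √(2*g) = √2*√g)
J(Y) = -150
-26*J(R(-3)) = -26*(-150) = 3900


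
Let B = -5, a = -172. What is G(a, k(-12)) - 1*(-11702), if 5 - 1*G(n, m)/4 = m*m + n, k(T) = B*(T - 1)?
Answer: -4490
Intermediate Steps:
k(T) = 5 - 5*T (k(T) = -5*(T - 1) = -5*(-1 + T) = 5 - 5*T)
G(n, m) = 20 - 4*n - 4*m² (G(n, m) = 20 - 4*(m*m + n) = 20 - 4*(m² + n) = 20 - 4*(n + m²) = 20 + (-4*n - 4*m²) = 20 - 4*n - 4*m²)
G(a, k(-12)) - 1*(-11702) = (20 - 4*(-172) - 4*(5 - 5*(-12))²) - 1*(-11702) = (20 + 688 - 4*(5 + 60)²) + 11702 = (20 + 688 - 4*65²) + 11702 = (20 + 688 - 4*4225) + 11702 = (20 + 688 - 16900) + 11702 = -16192 + 11702 = -4490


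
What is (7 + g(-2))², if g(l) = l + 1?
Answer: 36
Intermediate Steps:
g(l) = 1 + l
(7 + g(-2))² = (7 + (1 - 2))² = (7 - 1)² = 6² = 36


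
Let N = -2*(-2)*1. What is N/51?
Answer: 4/51 ≈ 0.078431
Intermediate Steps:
N = 4 (N = 4*1 = 4)
N/51 = 4/51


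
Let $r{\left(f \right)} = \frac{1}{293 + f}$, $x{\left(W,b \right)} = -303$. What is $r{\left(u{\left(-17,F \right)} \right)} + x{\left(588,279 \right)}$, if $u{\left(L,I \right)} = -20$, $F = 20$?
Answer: $- \frac{82718}{273} \approx -303.0$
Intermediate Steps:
$r{\left(u{\left(-17,F \right)} \right)} + x{\left(588,279 \right)} = \frac{1}{293 - 20} - 303 = \frac{1}{273} - 303 = - \frac{82718}{273}$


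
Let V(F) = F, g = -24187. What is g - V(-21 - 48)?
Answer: -24118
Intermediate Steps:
g - V(-21 - 48) = -24187 - (-21 - 48) = -24187 - 1*(-69) = -24187 + 69 = -24118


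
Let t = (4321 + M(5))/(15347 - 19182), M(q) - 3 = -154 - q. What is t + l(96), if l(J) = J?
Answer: 72799/767 ≈ 94.914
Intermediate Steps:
M(q) = -151 - q (M(q) = 3 + (-154 - q) = -151 - q)
t = -833/767 (t = (4321 + (-151 - 1*5))/(15347 - 19182) = (4321 + (-151 - 5))/(-3835) = (4321 - 156)*(-1/3835) = 4165*(-1/3835) = -833/767 ≈ -1.0861)
t + l(96) = -833/767 + 96 = 72799/767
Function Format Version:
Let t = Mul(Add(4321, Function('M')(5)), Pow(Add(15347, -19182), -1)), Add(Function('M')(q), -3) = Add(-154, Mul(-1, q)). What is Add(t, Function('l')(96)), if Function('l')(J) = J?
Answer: Rational(72799, 767) ≈ 94.914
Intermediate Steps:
Function('M')(q) = Add(-151, Mul(-1, q)) (Function('M')(q) = Add(3, Add(-154, Mul(-1, q))) = Add(-151, Mul(-1, q)))
t = Rational(-833, 767) (t = Mul(Add(4321, Add(-151, Mul(-1, 5))), Pow(Add(15347, -19182), -1)) = Mul(Add(4321, Add(-151, -5)), Pow(-3835, -1)) = Mul(Add(4321, -156), Rational(-1, 3835)) = Mul(4165, Rational(-1, 3835)) = Rational(-833, 767) ≈ -1.0861)
Add(t, Function('l')(96)) = Add(Rational(-833, 767), 96) = Rational(72799, 767)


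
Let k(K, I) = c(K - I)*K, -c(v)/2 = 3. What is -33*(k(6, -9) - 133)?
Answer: 5577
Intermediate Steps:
c(v) = -6 (c(v) = -2*3 = -6)
k(K, I) = -6*K
-33*(k(6, -9) - 133) = -33*(-6*6 - 133) = -33*(-36 - 133) = -33*(-169) = 5577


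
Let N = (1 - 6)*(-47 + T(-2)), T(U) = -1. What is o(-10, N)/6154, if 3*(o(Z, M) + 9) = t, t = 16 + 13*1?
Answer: 1/9231 ≈ 0.00010833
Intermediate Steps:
N = 240 (N = (1 - 6)*(-47 - 1) = -5*(-48) = 240)
t = 29 (t = 16 + 13 = 29)
o(Z, M) = ⅔ (o(Z, M) = -9 + (⅓)*29 = -9 + 29/3 = ⅔)
o(-10, N)/6154 = (⅔)/6154 = (⅔)*(1/6154) = 1/9231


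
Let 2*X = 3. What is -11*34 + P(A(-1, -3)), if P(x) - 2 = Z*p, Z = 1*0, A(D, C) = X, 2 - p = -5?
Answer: -372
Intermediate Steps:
p = 7 (p = 2 - 1*(-5) = 2 + 5 = 7)
X = 3/2 (X = (1/2)*3 = 3/2 ≈ 1.5000)
A(D, C) = 3/2
Z = 0
P(x) = 2 (P(x) = 2 + 0*7 = 2 + 0 = 2)
-11*34 + P(A(-1, -3)) = -11*34 + 2 = -374 + 2 = -372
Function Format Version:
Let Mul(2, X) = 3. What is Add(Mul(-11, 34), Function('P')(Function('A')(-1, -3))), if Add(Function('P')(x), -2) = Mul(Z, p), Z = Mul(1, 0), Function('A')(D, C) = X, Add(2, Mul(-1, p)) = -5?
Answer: -372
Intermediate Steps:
p = 7 (p = Add(2, Mul(-1, -5)) = Add(2, 5) = 7)
X = Rational(3, 2) (X = Mul(Rational(1, 2), 3) = Rational(3, 2) ≈ 1.5000)
Function('A')(D, C) = Rational(3, 2)
Z = 0
Function('P')(x) = 2 (Function('P')(x) = Add(2, Mul(0, 7)) = Add(2, 0) = 2)
Add(Mul(-11, 34), Function('P')(Function('A')(-1, -3))) = Add(Mul(-11, 34), 2) = Add(-374, 2) = -372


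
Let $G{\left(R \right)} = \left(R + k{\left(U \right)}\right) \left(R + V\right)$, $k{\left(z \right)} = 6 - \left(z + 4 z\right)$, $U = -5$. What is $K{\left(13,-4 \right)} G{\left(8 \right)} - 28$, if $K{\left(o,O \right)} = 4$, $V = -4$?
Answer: $596$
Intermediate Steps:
$k{\left(z \right)} = 6 - 5 z$
$G{\left(R \right)} = \left(-4 + R\right) \left(31 + R\right)$ ($G{\left(R \right)} = \left(R + \left(6 - -25\right)\right) \left(R - 4\right) = \left(R + \left(6 + 25\right)\right) \left(-4 + R\right) = \left(R + 31\right) \left(-4 + R\right) = \left(31 + R\right) \left(-4 + R\right) = \left(-4 + R\right) \left(31 + R\right)$)
$K{\left(13,-4 \right)} G{\left(8 \right)} - 28 = 4 \left(-124 + 8^{2} + 27 \cdot 8\right) - 28 = 4 \left(-124 + 64 + 216\right) - 28 = 4 \cdot 156 - 28 = 624 - 28 = 596$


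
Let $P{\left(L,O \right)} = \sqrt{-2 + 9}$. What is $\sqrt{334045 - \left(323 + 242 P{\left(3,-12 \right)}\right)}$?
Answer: $\sqrt{333722 - 242 \sqrt{7}} \approx 577.13$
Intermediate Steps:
$P{\left(L,O \right)} = \sqrt{7}$
$\sqrt{334045 - \left(323 + 242 P{\left(3,-12 \right)}\right)} = \sqrt{334045 - \left(323 + 242 \sqrt{7}\right)} = \sqrt{333722 - 242 \sqrt{7}}$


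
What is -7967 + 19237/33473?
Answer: -266660154/33473 ≈ -7966.4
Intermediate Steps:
-7967 + 19237/33473 = -266660154/33473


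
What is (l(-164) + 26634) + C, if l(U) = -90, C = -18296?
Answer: 8248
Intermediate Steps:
(l(-164) + 26634) + C = (-90 + 26634) - 18296 = 26544 - 18296 = 8248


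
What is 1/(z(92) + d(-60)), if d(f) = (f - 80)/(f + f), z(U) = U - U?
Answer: 6/7 ≈ 0.85714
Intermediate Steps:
z(U) = 0
d(f) = (-80 + f)/(2*f) (d(f) = (-80 + f)/((2*f)) = (-80 + f)*(1/(2*f)) = (-80 + f)/(2*f))
1/(z(92) + d(-60)) = 1/(0 + (½)*(-80 - 60)/(-60)) = 1/(0 + (½)*(-1/60)*(-140)) = 1/(0 + 7/6) = 1/(7/6) = 6/7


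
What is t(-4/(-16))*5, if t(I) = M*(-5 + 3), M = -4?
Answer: 40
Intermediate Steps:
t(I) = 8 (t(I) = -4*(-5 + 3) = -4*(-2) = 8)
t(-4/(-16))*5 = 8*5 = 40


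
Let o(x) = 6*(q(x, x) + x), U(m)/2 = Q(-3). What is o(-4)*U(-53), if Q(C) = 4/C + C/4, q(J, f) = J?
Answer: 200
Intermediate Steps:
Q(C) = 4/C + C/4 (Q(C) = 4/C + C*(¼) = 4/C + C/4)
U(m) = -25/6 (U(m) = 2*(4/(-3) + (¼)*(-3)) = 2*(4*(-⅓) - ¾) = 2*(-4/3 - ¾) = 2*(-25/12) = -25/6)
o(x) = 12*x (o(x) = 6*(x + x) = 6*(2*x) = 12*x)
o(-4)*U(-53) = (12*(-4))*(-25/6) = -48*(-25/6) = 200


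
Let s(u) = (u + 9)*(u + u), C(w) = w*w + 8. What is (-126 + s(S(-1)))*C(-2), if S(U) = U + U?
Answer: -1848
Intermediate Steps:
C(w) = 8 + w² (C(w) = w² + 8 = 8 + w²)
S(U) = 2*U
s(u) = 2*u*(9 + u) (s(u) = (9 + u)*(2*u) = 2*u*(9 + u))
(-126 + s(S(-1)))*C(-2) = (-126 + 2*(2*(-1))*(9 + 2*(-1)))*(8 + (-2)²) = (-126 + 2*(-2)*(9 - 2))*(8 + 4) = (-126 + 2*(-2)*7)*12 = (-126 - 28)*12 = -154*12 = -1848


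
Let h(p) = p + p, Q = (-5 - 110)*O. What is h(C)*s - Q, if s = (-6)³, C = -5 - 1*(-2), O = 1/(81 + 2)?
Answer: 107683/83 ≈ 1297.4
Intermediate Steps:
O = 1/83 ≈ 0.012048
C = -3 (C = -5 + 2 = -3)
Q = -115/83 (Q = (-5 - 110)*(1/83) = -115*1/83 = -115/83 ≈ -1.3855)
h(p) = 2*p
s = -216
h(C)*s - Q = (2*(-3))*(-216) - 1*(-115/83) = -6*(-216) + 115/83 = 1296 + 115/83 = 107683/83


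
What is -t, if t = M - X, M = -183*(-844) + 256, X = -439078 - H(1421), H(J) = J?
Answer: -595207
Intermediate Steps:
X = -440499 (X = -439078 - 1*1421 = -439078 - 1421 = -440499)
M = 154708 (M = 154452 + 256 = 154708)
t = 595207 (t = 154708 - 1*(-440499) = 154708 + 440499 = 595207)
-t = -1*595207 = -595207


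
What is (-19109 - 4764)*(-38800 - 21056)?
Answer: 1428942288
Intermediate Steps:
(-19109 - 4764)*(-38800 - 21056) = -23873*(-59856) = 1428942288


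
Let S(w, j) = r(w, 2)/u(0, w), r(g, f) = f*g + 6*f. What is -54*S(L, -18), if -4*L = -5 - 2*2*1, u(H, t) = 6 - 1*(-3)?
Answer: -99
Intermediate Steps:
u(H, t) = 9 (u(H, t) = 6 + 3 = 9)
r(g, f) = 6*f + f*g
L = 9/4 (L = -(-5 - 2*2*1)/4 = -(-5 - 4*1)/4 = -(-5 - 4)/4 = -1/4*(-9) = 9/4 ≈ 2.2500)
S(w, j) = 4/3 + 2*w/9 (S(w, j) = (2*(6 + w))/9 = (12 + 2*w)*(1/9) = 4/3 + 2*w/9)
-54*S(L, -18) = -54*(4/3 + (2/9)*(9/4)) = -54*(4/3 + 1/2) = -54*11/6 = -99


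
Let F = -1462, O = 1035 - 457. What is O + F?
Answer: -884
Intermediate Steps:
O = 578
O + F = 578 - 1462 = -884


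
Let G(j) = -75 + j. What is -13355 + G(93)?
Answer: -13337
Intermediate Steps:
-13355 + G(93) = -13355 + (-75 + 93) = -13355 + 18 = -13337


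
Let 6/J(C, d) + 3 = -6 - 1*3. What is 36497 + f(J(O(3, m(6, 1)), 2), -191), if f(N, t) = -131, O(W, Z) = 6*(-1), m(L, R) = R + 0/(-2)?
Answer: 36366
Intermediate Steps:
m(L, R) = R (m(L, R) = R + 0*(-½) = R + 0 = R)
O(W, Z) = -6
J(C, d) = -½ (J(C, d) = 6/(-3 + (-6 - 1*3)) = 6/(-3 + (-6 - 3)) = 6/(-3 - 9) = 6/(-12) = 6*(-1/12) = -½)
36497 + f(J(O(3, m(6, 1)), 2), -191) = 36497 - 131 = 36366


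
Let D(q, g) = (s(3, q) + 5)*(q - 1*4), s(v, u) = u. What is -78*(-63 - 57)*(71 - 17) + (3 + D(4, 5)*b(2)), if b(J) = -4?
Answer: 505443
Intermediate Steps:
D(q, g) = (-4 + q)*(5 + q) (D(q, g) = (q + 5)*(q - 1*4) = (5 + q)*(q - 4) = (5 + q)*(-4 + q) = (-4 + q)*(5 + q))
-78*(-63 - 57)*(71 - 17) + (3 + D(4, 5)*b(2)) = -78*(-63 - 57)*(71 - 17) + (3 + (-20 + 4 + 4**2)*(-4)) = -(-9360)*54 + (3 + (-20 + 4 + 16)*(-4)) = -78*(-6480) + (3 + 0*(-4)) = 505440 + (3 + 0) = 505440 + 3 = 505443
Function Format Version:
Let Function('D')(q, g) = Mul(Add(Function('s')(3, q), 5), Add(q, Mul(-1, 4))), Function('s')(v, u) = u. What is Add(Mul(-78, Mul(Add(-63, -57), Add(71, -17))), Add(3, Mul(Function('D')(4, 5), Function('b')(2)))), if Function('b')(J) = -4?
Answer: 505443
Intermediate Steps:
Function('D')(q, g) = Mul(Add(-4, q), Add(5, q)) (Function('D')(q, g) = Mul(Add(q, 5), Add(q, Mul(-1, 4))) = Mul(Add(5, q), Add(q, -4)) = Mul(Add(5, q), Add(-4, q)) = Mul(Add(-4, q), Add(5, q)))
Add(Mul(-78, Mul(Add(-63, -57), Add(71, -17))), Add(3, Mul(Function('D')(4, 5), Function('b')(2)))) = Add(Mul(-78, Mul(Add(-63, -57), Add(71, -17))), Add(3, Mul(Add(-20, 4, Pow(4, 2)), -4))) = Add(Mul(-78, Mul(-120, 54)), Add(3, Mul(Add(-20, 4, 16), -4))) = Add(Mul(-78, -6480), Add(3, Mul(0, -4))) = Add(505440, Add(3, 0)) = Add(505440, 3) = 505443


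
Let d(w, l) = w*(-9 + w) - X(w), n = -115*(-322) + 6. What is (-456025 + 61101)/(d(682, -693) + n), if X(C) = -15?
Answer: -394924/496037 ≈ -0.79616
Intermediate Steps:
n = 37036 (n = 37030 + 6 = 37036)
d(w, l) = 15 + w*(-9 + w) (d(w, l) = w*(-9 + w) - 1*(-15) = w*(-9 + w) + 15 = 15 + w*(-9 + w))
(-456025 + 61101)/(d(682, -693) + n) = (-456025 + 61101)/((15 + 682² - 9*682) + 37036) = -394924/((15 + 465124 - 6138) + 37036) = -394924/(459001 + 37036) = -394924/496037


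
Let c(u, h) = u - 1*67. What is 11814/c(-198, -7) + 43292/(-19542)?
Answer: -121170784/2589315 ≈ -46.796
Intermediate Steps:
c(u, h) = -67 + u (c(u, h) = u - 67 = -67 + u)
11814/c(-198, -7) + 43292/(-19542) = 11814/(-67 - 198) + 43292/(-19542) = 11814/(-265) + 43292*(-1/19542) = 11814*(-1/265) - 21646/9771 = -11814/265 - 21646/9771 = -121170784/2589315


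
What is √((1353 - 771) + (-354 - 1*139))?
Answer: √89 ≈ 9.4340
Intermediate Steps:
√((1353 - 771) + (-354 - 1*139)) = √(582 + (-354 - 139)) = √(582 - 493) = √89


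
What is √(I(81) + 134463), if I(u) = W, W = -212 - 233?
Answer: √134018 ≈ 366.08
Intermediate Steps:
W = -445
I(u) = -445
√(I(81) + 134463) = √(-445 + 134463) = √134018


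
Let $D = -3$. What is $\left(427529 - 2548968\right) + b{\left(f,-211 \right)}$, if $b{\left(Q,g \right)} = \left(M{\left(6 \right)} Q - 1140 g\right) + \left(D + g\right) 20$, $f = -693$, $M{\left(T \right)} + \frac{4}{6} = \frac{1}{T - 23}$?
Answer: $- \frac{32039496}{17} \approx -1.8847 \cdot 10^{6}$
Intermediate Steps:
$M{\left(T \right)} = - \frac{2}{3} + \frac{1}{-23 + T}$ ($M{\left(T \right)} = - \frac{2}{3} + \frac{1}{T - 23} = - \frac{2}{3} + \frac{1}{-23 + T}$)
$b{\left(Q,g \right)} = -60 - 1120 g - \frac{37 Q}{51}$ ($b{\left(Q,g \right)} = \left(\frac{49 - 12}{3 \left(-23 + 6\right)} Q - 1140 g\right) + \left(-3 + g\right) 20 = \left(\frac{49 - 12}{3 \left(-17\right)} Q - 1140 g\right) + \left(-60 + 20 g\right) = \left(\frac{1}{3} \left(- \frac{1}{17}\right) 37 Q - 1140 g\right) + \left(-60 + 20 g\right) = \left(- \frac{37 Q}{51} - 1140 g\right) + \left(-60 + 20 g\right) = \left(- 1140 g - \frac{37 Q}{51}\right) + \left(-60 + 20 g\right) = -60 - 1120 g - \frac{37 Q}{51}$)
$\left(427529 - 2548968\right) + b{\left(f,-211 \right)} = \left(427529 - 2548968\right) - - \frac{4024967}{17} = -2121439 + \left(-60 + 236320 + \frac{8547}{17}\right) = -2121439 + \frac{4024967}{17} = - \frac{32039496}{17}$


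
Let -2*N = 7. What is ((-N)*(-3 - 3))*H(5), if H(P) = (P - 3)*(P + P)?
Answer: -420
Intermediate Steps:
H(P) = 2*P*(-3 + P) (H(P) = (-3 + P)*(2*P) = 2*P*(-3 + P))
N = -7/2 (N = -1/2*7 = -7/2 ≈ -3.5000)
((-N)*(-3 - 3))*H(5) = ((-1*(-7/2))*(-3 - 3))*(2*5*(-3 + 5)) = ((7/2)*(-6))*(2*5*2) = -21*20 = -420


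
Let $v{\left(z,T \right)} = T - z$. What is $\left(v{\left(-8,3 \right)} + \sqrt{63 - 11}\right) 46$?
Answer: $506 + 92 \sqrt{13} \approx 837.71$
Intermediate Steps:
$\left(v{\left(-8,3 \right)} + \sqrt{63 - 11}\right) 46 = \left(\left(3 - -8\right) + \sqrt{63 - 11}\right) 46 = \left(\left(3 + 8\right) + \sqrt{52}\right) 46 = \left(11 + 2 \sqrt{13}\right) 46 = 506 + 92 \sqrt{13}$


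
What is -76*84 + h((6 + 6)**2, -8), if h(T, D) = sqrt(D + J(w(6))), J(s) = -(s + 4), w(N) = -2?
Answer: -6384 + I*sqrt(10) ≈ -6384.0 + 3.1623*I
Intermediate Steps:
J(s) = -4 - s (J(s) = -(4 + s) = -4 - s)
h(T, D) = sqrt(-2 + D) (h(T, D) = sqrt(D + (-4 - 1*(-2))) = sqrt(D + (-4 + 2)) = sqrt(D - 2) = sqrt(-2 + D))
-76*84 + h((6 + 6)**2, -8) = -76*84 + sqrt(-2 - 8) = -6384 + sqrt(-10) = -6384 + I*sqrt(10)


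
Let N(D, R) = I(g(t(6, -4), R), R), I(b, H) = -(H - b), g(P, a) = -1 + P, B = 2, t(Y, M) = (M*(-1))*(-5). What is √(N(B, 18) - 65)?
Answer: 2*I*√26 ≈ 10.198*I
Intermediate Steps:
t(Y, M) = 5*M (t(Y, M) = -M*(-5) = 5*M)
I(b, H) = b - H
N(D, R) = -21 - R (N(D, R) = (-1 + 5*(-4)) - R = (-1 - 20) - R = -21 - R)
√(N(B, 18) - 65) = √((-21 - 1*18) - 65) = √((-21 - 18) - 65) = √(-39 - 65) = √(-104) = 2*I*√26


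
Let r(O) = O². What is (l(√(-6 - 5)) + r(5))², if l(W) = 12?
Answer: 1369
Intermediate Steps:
(l(√(-6 - 5)) + r(5))² = (12 + 5²)² = (12 + 25)² = 37² = 1369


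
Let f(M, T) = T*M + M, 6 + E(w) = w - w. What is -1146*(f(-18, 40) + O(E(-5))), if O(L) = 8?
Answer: 836580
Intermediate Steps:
E(w) = -6 (E(w) = -6 + (w - w) = -6 + 0 = -6)
f(M, T) = M + M*T (f(M, T) = M*T + M = M + M*T)
-1146*(f(-18, 40) + O(E(-5))) = -1146*(-18*(1 + 40) + 8) = -1146*(-18*41 + 8) = -1146*(-738 + 8) = -1146*(-730) = 836580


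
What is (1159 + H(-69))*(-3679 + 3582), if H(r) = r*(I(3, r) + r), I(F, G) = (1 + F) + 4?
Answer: -520696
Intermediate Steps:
I(F, G) = 5 + F
H(r) = r*(8 + r) (H(r) = r*((5 + 3) + r) = r*(8 + r))
(1159 + H(-69))*(-3679 + 3582) = (1159 - 69*(8 - 69))*(-3679 + 3582) = (1159 - 69*(-61))*(-97) = (1159 + 4209)*(-97) = 5368*(-97) = -520696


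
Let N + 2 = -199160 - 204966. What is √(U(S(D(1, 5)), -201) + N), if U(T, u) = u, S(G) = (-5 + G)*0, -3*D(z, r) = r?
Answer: I*√404329 ≈ 635.87*I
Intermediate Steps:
D(z, r) = -r/3
S(G) = 0
N = -404128 (N = -2 + (-199160 - 204966) = -2 - 404126 = -404128)
√(U(S(D(1, 5)), -201) + N) = √(-201 - 404128) = √(-404329) = I*√404329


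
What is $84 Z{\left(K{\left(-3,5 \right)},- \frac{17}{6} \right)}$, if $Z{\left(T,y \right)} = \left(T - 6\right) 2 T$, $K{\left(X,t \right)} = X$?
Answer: $4536$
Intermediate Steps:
$Z{\left(T,y \right)} = T \left(-12 + 2 T\right)$ ($Z{\left(T,y \right)} = \left(T - 6\right) 2 T = \left(-6 + T\right) 2 T = \left(-12 + 2 T\right) T = T \left(-12 + 2 T\right)$)
$84 Z{\left(K{\left(-3,5 \right)},- \frac{17}{6} \right)} = 84 \cdot 2 \left(-3\right) \left(-6 - 3\right) = 84 \cdot 2 \left(-3\right) \left(-9\right) = 84 \cdot 54 = 4536$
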